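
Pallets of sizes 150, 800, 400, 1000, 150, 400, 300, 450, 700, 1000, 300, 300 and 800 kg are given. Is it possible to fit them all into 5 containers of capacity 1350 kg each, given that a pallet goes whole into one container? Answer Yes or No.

Total = 6750 kg; ⌈6750/1350⌉ = 5.
The bound of 5 does not rule out 5, but exhaustive search shows no assignment into 5 containers of capacity 1350 kg exists — the minimum is 6.

No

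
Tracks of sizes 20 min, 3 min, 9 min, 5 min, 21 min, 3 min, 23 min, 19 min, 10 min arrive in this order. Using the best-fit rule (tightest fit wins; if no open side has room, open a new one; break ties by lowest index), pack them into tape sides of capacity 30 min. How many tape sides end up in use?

4

  20 → side 1 (new)  [load 20/30]
  3 → side 1  [load 23/30]
  9 → side 2 (new)  [load 9/30]
  5 → side 1  [load 28/30]
  21 → side 2  [load 30/30]
  3 → side 3 (new)  [load 3/30]
  23 → side 3  [load 26/30]
  19 → side 4 (new)  [load 19/30]
  10 → side 4  [load 29/30]
4 tape sides opened.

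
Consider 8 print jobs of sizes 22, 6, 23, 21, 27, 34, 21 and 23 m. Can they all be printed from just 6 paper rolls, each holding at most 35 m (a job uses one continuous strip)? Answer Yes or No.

No

Total = 177 m; ⌈177/35⌉ = 6.
7 print jobs each exceed half the capacity and cannot share a roll, forcing at least 7 paper rolls.
At least 7 paper rolls are required, but only 6 are allowed.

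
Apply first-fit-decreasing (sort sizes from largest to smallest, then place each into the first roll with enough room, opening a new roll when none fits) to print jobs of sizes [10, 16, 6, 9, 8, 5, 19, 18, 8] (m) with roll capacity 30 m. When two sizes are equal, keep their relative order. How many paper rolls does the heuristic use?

Sorted descending: 19, 18, 16, 10, 9, 8, 8, 6, 5.
  19 → roll 1 (new)  [load 19/30]
  18 → roll 2 (new)  [load 18/30]
  16 → roll 3 (new)  [load 16/30]
  10 → roll 1  [load 29/30]
  9 → roll 2  [load 27/30]
  8 → roll 3  [load 24/30]
  8 → roll 4 (new)  [load 8/30]
  6 → roll 3  [load 30/30]
  5 → roll 4  [load 13/30]
4 paper rolls opened.

4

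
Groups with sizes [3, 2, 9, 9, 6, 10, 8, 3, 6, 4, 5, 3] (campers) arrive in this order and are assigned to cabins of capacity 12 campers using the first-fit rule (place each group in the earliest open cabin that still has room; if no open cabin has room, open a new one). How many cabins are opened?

6

  3 → cabin 1 (new)  [load 3/12]
  2 → cabin 1  [load 5/12]
  9 → cabin 2 (new)  [load 9/12]
  9 → cabin 3 (new)  [load 9/12]
  6 → cabin 1  [load 11/12]
  10 → cabin 4 (new)  [load 10/12]
  8 → cabin 5 (new)  [load 8/12]
  3 → cabin 2  [load 12/12]
  6 → cabin 6 (new)  [load 6/12]
  4 → cabin 5  [load 12/12]
  5 → cabin 6  [load 11/12]
  3 → cabin 3  [load 12/12]
6 cabins opened.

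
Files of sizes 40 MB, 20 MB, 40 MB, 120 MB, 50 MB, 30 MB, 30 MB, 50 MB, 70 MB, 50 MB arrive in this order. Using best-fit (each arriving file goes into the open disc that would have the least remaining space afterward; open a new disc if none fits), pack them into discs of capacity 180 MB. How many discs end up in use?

3

  40 → disc 1 (new)  [load 40/180]
  20 → disc 1  [load 60/180]
  40 → disc 1  [load 100/180]
  120 → disc 2 (new)  [load 120/180]
  50 → disc 2  [load 170/180]
  30 → disc 1  [load 130/180]
  30 → disc 1  [load 160/180]
  50 → disc 3 (new)  [load 50/180]
  70 → disc 3  [load 120/180]
  50 → disc 3  [load 170/180]
3 discs opened.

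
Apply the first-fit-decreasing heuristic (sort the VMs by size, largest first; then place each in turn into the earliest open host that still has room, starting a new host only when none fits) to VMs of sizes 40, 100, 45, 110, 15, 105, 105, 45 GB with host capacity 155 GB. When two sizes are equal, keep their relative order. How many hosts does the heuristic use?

4

Sorted descending: 110, 105, 105, 100, 45, 45, 40, 15.
  110 → host 1 (new)  [load 110/155]
  105 → host 2 (new)  [load 105/155]
  105 → host 3 (new)  [load 105/155]
  100 → host 4 (new)  [load 100/155]
  45 → host 1  [load 155/155]
  45 → host 2  [load 150/155]
  40 → host 3  [load 145/155]
  15 → host 4  [load 115/155]
4 hosts opened.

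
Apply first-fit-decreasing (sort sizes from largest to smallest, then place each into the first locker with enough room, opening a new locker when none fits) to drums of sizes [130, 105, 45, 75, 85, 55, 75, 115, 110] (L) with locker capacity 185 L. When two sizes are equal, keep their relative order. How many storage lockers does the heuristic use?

5

Sorted descending: 130, 115, 110, 105, 85, 75, 75, 55, 45.
  130 → locker 1 (new)  [load 130/185]
  115 → locker 2 (new)  [load 115/185]
  110 → locker 3 (new)  [load 110/185]
  105 → locker 4 (new)  [load 105/185]
  85 → locker 5 (new)  [load 85/185]
  75 → locker 3  [load 185/185]
  75 → locker 4  [load 180/185]
  55 → locker 1  [load 185/185]
  45 → locker 2  [load 160/185]
5 storage lockers opened.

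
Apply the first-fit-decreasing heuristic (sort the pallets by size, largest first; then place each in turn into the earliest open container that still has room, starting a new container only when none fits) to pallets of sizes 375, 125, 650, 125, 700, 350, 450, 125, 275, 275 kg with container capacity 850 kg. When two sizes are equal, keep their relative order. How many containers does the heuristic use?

Sorted descending: 700, 650, 450, 375, 350, 275, 275, 125, 125, 125.
  700 → container 1 (new)  [load 700/850]
  650 → container 2 (new)  [load 650/850]
  450 → container 3 (new)  [load 450/850]
  375 → container 3  [load 825/850]
  350 → container 4 (new)  [load 350/850]
  275 → container 4  [load 625/850]
  275 → container 5 (new)  [load 275/850]
  125 → container 1  [load 825/850]
  125 → container 2  [load 775/850]
  125 → container 4  [load 750/850]
5 containers opened.

5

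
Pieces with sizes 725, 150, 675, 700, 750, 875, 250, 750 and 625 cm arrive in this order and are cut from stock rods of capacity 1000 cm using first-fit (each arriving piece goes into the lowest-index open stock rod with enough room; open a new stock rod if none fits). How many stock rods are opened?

7

  725 → stock rod 1 (new)  [load 725/1000]
  150 → stock rod 1  [load 875/1000]
  675 → stock rod 2 (new)  [load 675/1000]
  700 → stock rod 3 (new)  [load 700/1000]
  750 → stock rod 4 (new)  [load 750/1000]
  875 → stock rod 5 (new)  [load 875/1000]
  250 → stock rod 2  [load 925/1000]
  750 → stock rod 6 (new)  [load 750/1000]
  625 → stock rod 7 (new)  [load 625/1000]
7 stock rods opened.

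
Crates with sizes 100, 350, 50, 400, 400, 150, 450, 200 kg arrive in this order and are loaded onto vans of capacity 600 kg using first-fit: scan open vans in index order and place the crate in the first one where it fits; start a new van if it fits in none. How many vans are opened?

4

  100 → van 1 (new)  [load 100/600]
  350 → van 1  [load 450/600]
  50 → van 1  [load 500/600]
  400 → van 2 (new)  [load 400/600]
  400 → van 3 (new)  [load 400/600]
  150 → van 2  [load 550/600]
  450 → van 4 (new)  [load 450/600]
  200 → van 3  [load 600/600]
4 vans opened.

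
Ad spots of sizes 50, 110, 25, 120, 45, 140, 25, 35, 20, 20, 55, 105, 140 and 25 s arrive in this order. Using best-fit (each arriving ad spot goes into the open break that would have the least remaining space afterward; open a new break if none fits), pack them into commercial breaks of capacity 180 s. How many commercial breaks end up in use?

  50 → break 1 (new)  [load 50/180]
  110 → break 1  [load 160/180]
  25 → break 2 (new)  [load 25/180]
  120 → break 2  [load 145/180]
  45 → break 3 (new)  [load 45/180]
  140 → break 4 (new)  [load 140/180]
  25 → break 2  [load 170/180]
  35 → break 4  [load 175/180]
  20 → break 1  [load 180/180]
  20 → break 3  [load 65/180]
  55 → break 3  [load 120/180]
  105 → break 5 (new)  [load 105/180]
  140 → break 6 (new)  [load 140/180]
  25 → break 6  [load 165/180]
6 commercial breaks opened.

6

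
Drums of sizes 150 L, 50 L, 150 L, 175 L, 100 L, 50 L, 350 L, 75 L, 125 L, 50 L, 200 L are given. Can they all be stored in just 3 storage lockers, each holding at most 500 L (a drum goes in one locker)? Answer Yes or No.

Yes

A valid assignment using 3 storage lockers:
  locker 1: 350 + 150 = 500
  locker 2: 200 + 175 + 125 = 500
  locker 3: 150 + 100 + 75 + 50 + 50 + 50 = 475
Every load is within 500 L, so 3 storage lockers suffice.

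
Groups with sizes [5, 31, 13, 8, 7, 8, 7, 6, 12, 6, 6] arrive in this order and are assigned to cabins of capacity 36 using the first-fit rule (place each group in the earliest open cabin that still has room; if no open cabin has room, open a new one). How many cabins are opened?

  5 → cabin 1 (new)  [load 5/36]
  31 → cabin 1  [load 36/36]
  13 → cabin 2 (new)  [load 13/36]
  8 → cabin 2  [load 21/36]
  7 → cabin 2  [load 28/36]
  8 → cabin 2  [load 36/36]
  7 → cabin 3 (new)  [load 7/36]
  6 → cabin 3  [load 13/36]
  12 → cabin 3  [load 25/36]
  6 → cabin 3  [load 31/36]
  6 → cabin 4 (new)  [load 6/36]
4 cabins opened.

4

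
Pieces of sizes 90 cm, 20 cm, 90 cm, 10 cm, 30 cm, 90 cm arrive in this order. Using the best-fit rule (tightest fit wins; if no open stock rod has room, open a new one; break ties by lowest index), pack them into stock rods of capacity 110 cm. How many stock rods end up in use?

4

  90 → stock rod 1 (new)  [load 90/110]
  20 → stock rod 1  [load 110/110]
  90 → stock rod 2 (new)  [load 90/110]
  10 → stock rod 2  [load 100/110]
  30 → stock rod 3 (new)  [load 30/110]
  90 → stock rod 4 (new)  [load 90/110]
4 stock rods opened.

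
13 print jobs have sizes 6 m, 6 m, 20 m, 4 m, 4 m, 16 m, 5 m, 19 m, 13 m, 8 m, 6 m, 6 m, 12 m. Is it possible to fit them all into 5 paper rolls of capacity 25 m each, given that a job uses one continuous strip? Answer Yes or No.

No

Total = 125 m; ⌈125/25⌉ = 5.
The bound of 5 does not rule out 5, but exhaustive search shows no assignment into 5 paper rolls of capacity 25 m exists — the minimum is 6.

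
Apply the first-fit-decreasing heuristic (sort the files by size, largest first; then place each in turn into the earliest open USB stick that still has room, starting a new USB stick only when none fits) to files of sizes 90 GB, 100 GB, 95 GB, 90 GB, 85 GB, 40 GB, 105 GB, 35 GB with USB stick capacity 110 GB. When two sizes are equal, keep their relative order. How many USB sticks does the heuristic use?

7

Sorted descending: 105, 100, 95, 90, 90, 85, 40, 35.
  105 → USB stick 1 (new)  [load 105/110]
  100 → USB stick 2 (new)  [load 100/110]
  95 → USB stick 3 (new)  [load 95/110]
  90 → USB stick 4 (new)  [load 90/110]
  90 → USB stick 5 (new)  [load 90/110]
  85 → USB stick 6 (new)  [load 85/110]
  40 → USB stick 7 (new)  [load 40/110]
  35 → USB stick 7  [load 75/110]
7 USB sticks opened.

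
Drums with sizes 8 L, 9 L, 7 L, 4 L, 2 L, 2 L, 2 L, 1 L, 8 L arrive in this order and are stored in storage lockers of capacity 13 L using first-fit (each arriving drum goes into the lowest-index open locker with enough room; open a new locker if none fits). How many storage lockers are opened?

4

  8 → locker 1 (new)  [load 8/13]
  9 → locker 2 (new)  [load 9/13]
  7 → locker 3 (new)  [load 7/13]
  4 → locker 1  [load 12/13]
  2 → locker 2  [load 11/13]
  2 → locker 2  [load 13/13]
  2 → locker 3  [load 9/13]
  1 → locker 1  [load 13/13]
  8 → locker 4 (new)  [load 8/13]
4 storage lockers opened.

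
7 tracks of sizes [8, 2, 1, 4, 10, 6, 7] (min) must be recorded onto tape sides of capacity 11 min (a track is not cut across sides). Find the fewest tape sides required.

Total = 10 + 8 + 7 + 6 + 4 + 2 + 1 = 38 min.
Lower bound: ⌈38/11⌉ = 4 tape sides.
A packing using 4 tape sides:
  side 1: 10 + 1 = 11
  side 2: 8 + 2 = 10
  side 3: 7 + 4 = 11
  side 4: 6 = 6
This matches the lower bound, so 4 is optimal.

4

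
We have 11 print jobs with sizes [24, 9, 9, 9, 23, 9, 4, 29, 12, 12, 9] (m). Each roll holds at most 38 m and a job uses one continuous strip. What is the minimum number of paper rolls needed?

Total = 29 + 24 + 23 + 12 + 12 + 9 + 9 + 9 + 9 + 9 + 4 = 149 m.
Lower bound: ⌈149/38⌉ = 4 paper rolls.
A packing using 5 paper rolls:
  roll 1: 29 + 9 = 38
  roll 2: 24 + 12 = 36
  roll 3: 23 + 12 = 35
  roll 4: 9 + 9 + 9 + 9 = 36
  roll 5: 4 = 4
No arrangement into 4 paper rolls stays within capacity, so 5 is optimal.

5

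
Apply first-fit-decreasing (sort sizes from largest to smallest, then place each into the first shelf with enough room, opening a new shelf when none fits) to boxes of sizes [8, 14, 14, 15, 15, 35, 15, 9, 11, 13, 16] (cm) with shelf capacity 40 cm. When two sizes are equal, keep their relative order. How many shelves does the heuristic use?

Sorted descending: 35, 16, 15, 15, 15, 14, 14, 13, 11, 9, 8.
  35 → shelf 1 (new)  [load 35/40]
  16 → shelf 2 (new)  [load 16/40]
  15 → shelf 2  [load 31/40]
  15 → shelf 3 (new)  [load 15/40]
  15 → shelf 3  [load 30/40]
  14 → shelf 4 (new)  [load 14/40]
  14 → shelf 4  [load 28/40]
  13 → shelf 5 (new)  [load 13/40]
  11 → shelf 4  [load 39/40]
  9 → shelf 2  [load 40/40]
  8 → shelf 3  [load 38/40]
5 shelves opened.

5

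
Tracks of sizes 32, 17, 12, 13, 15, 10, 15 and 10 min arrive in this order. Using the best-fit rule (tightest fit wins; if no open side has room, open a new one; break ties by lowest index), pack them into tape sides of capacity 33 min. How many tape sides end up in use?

  32 → side 1 (new)  [load 32/33]
  17 → side 2 (new)  [load 17/33]
  12 → side 2  [load 29/33]
  13 → side 3 (new)  [load 13/33]
  15 → side 3  [load 28/33]
  10 → side 4 (new)  [load 10/33]
  15 → side 4  [load 25/33]
  10 → side 5 (new)  [load 10/33]
5 tape sides opened.

5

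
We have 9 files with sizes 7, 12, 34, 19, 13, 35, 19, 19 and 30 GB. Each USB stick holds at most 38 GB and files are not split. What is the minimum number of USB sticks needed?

6

Total = 35 + 34 + 30 + 19 + 19 + 19 + 13 + 12 + 7 = 188 GB.
Lower bound: ⌈188/38⌉ = 5 USB sticks.
A packing using 6 USB sticks:
  USB stick 1: 35 = 35
  USB stick 2: 34 = 34
  USB stick 3: 30 + 7 = 37
  USB stick 4: 19 + 19 = 38
  USB stick 5: 19 + 13 = 32
  USB stick 6: 12 = 12
No arrangement into 5 USB sticks stays within capacity, so 6 is optimal.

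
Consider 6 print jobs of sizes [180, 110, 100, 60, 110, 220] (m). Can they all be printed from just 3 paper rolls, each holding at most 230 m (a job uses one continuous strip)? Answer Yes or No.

Total = 780 m; ⌈780/230⌉ = 4.
At least 4 paper rolls are required, but only 3 are allowed.

No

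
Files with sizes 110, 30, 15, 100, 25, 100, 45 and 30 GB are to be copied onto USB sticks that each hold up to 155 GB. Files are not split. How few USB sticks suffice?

Total = 110 + 100 + 100 + 45 + 30 + 30 + 25 + 15 = 455 GB.
Lower bound: ⌈455/155⌉ = 3 USB sticks.
A packing using 3 USB sticks:
  USB stick 1: 110 + 45 = 155
  USB stick 2: 100 + 30 + 25 = 155
  USB stick 3: 100 + 30 + 15 = 145
This matches the lower bound, so 3 is optimal.

3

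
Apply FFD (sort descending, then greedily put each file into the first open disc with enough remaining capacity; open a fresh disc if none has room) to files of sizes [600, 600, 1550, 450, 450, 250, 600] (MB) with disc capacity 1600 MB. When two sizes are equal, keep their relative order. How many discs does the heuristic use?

Sorted descending: 1550, 600, 600, 600, 450, 450, 250.
  1550 → disc 1 (new)  [load 1550/1600]
  600 → disc 2 (new)  [load 600/1600]
  600 → disc 2  [load 1200/1600]
  600 → disc 3 (new)  [load 600/1600]
  450 → disc 3  [load 1050/1600]
  450 → disc 3  [load 1500/1600]
  250 → disc 2  [load 1450/1600]
3 discs opened.

3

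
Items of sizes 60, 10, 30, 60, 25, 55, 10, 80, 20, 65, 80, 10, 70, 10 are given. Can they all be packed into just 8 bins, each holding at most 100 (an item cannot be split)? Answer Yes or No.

A valid assignment using 7 bins:
  bin 1: 80 + 20 = 100
  bin 2: 80 + 10 + 10 = 100
  bin 3: 70 + 30 = 100
  bin 4: 65 + 25 + 10 = 100
  bin 5: 60 + 10 = 70
  bin 6: 60 = 60
  bin 7: 55 = 55
That uses only 7 ≤ 8, so 8 bins are enough.

Yes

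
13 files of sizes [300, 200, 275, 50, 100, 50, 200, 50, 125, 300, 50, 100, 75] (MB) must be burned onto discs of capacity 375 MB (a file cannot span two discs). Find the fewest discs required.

Total = 300 + 300 + 275 + 200 + 200 + 125 + 100 + 100 + 75 + 50 + 50 + 50 + 50 = 1875 MB.
Lower bound: ⌈1875/375⌉ = 5 discs.
A packing using 6 discs:
  disc 1: 300 + 75 = 375
  disc 2: 300 + 50 = 350
  disc 3: 275 + 100 = 375
  disc 4: 200 + 125 + 50 = 375
  disc 5: 200 + 100 + 50 = 350
  disc 6: 50 = 50
No arrangement into 5 discs stays within capacity, so 6 is optimal.

6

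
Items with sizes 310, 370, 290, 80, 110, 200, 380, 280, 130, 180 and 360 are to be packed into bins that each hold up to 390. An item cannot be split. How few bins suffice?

Total = 380 + 370 + 360 + 310 + 290 + 280 + 200 + 180 + 130 + 110 + 80 = 2690.
Lower bound: ⌈2690/390⌉ = 7 bins.
A packing using 8 bins:
  bin 1: 380 = 380
  bin 2: 370 = 370
  bin 3: 360 = 360
  bin 4: 310 + 80 = 390
  bin 5: 290 = 290
  bin 6: 280 + 110 = 390
  bin 7: 200 + 180 = 380
  bin 8: 130 = 130
No arrangement into 7 bins stays within capacity, so 8 is optimal.

8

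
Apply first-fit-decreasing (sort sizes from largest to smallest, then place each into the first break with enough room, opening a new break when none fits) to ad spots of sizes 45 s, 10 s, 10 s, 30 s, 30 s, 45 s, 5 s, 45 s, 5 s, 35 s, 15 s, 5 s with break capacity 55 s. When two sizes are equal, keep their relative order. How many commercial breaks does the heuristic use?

Sorted descending: 45, 45, 45, 35, 30, 30, 15, 10, 10, 5, 5, 5.
  45 → break 1 (new)  [load 45/55]
  45 → break 2 (new)  [load 45/55]
  45 → break 3 (new)  [load 45/55]
  35 → break 4 (new)  [load 35/55]
  30 → break 5 (new)  [load 30/55]
  30 → break 6 (new)  [load 30/55]
  15 → break 4  [load 50/55]
  10 → break 1  [load 55/55]
  10 → break 2  [load 55/55]
  5 → break 3  [load 50/55]
  5 → break 3  [load 55/55]
  5 → break 4  [load 55/55]
6 commercial breaks opened.

6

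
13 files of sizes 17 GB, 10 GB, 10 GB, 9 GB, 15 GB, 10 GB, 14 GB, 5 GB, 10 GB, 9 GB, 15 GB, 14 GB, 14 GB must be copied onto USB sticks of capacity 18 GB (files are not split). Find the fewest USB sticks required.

Total = 17 + 15 + 15 + 14 + 14 + 14 + 10 + 10 + 10 + 10 + 9 + 9 + 5 = 152 GB.
Lower bound: ⌈152/18⌉ = 9 USB sticks.
Also, 10 files each exceed 9 GB, and no two of those can share a USB stick, so at least 10 USB sticks are needed.
A packing using 11 USB sticks:
  USB stick 1: 17 = 17
  USB stick 2: 15 = 15
  USB stick 3: 15 = 15
  USB stick 4: 14 = 14
  USB stick 5: 14 = 14
  USB stick 6: 14 = 14
  USB stick 7: 10 + 5 = 15
  USB stick 8: 10 = 10
  USB stick 9: 10 = 10
  USB stick 10: 10 = 10
  USB stick 11: 9 + 9 = 18
No arrangement into 10 USB sticks stays within capacity, so 11 is optimal.

11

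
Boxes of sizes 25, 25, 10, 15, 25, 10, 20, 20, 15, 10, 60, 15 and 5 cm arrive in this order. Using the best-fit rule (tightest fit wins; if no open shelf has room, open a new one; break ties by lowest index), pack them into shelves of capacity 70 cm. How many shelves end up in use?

4

  25 → shelf 1 (new)  [load 25/70]
  25 → shelf 1  [load 50/70]
  10 → shelf 1  [load 60/70]
  15 → shelf 2 (new)  [load 15/70]
  25 → shelf 2  [load 40/70]
  10 → shelf 1  [load 70/70]
  20 → shelf 2  [load 60/70]
  20 → shelf 3 (new)  [load 20/70]
  15 → shelf 3  [load 35/70]
  10 → shelf 2  [load 70/70]
  60 → shelf 4 (new)  [load 60/70]
  15 → shelf 3  [load 50/70]
  5 → shelf 4  [load 65/70]
4 shelves opened.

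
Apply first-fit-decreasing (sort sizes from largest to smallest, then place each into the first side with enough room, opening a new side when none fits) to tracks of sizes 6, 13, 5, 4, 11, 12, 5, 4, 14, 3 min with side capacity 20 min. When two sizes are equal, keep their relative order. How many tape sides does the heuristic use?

4

Sorted descending: 14, 13, 12, 11, 6, 5, 5, 4, 4, 3.
  14 → side 1 (new)  [load 14/20]
  13 → side 2 (new)  [load 13/20]
  12 → side 3 (new)  [load 12/20]
  11 → side 4 (new)  [load 11/20]
  6 → side 1  [load 20/20]
  5 → side 2  [load 18/20]
  5 → side 3  [load 17/20]
  4 → side 4  [load 15/20]
  4 → side 4  [load 19/20]
  3 → side 3  [load 20/20]
4 tape sides opened.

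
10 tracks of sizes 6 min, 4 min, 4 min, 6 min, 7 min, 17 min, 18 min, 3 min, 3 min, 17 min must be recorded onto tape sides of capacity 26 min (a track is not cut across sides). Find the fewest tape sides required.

4

Total = 18 + 17 + 17 + 7 + 6 + 6 + 4 + 4 + 3 + 3 = 85 min.
Lower bound: ⌈85/26⌉ = 4 tape sides.
A packing using 4 tape sides:
  side 1: 18 + 7 = 25
  side 2: 17 + 6 + 3 = 26
  side 3: 17 + 6 + 3 = 26
  side 4: 4 + 4 = 8
This matches the lower bound, so 4 is optimal.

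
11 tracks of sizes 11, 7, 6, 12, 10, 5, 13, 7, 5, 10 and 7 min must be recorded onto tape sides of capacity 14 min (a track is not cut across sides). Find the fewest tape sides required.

Total = 13 + 12 + 11 + 10 + 10 + 7 + 7 + 7 + 6 + 5 + 5 = 93 min.
Lower bound: ⌈93/14⌉ = 7 tape sides.
A packing using 8 tape sides:
  side 1: 13 = 13
  side 2: 12 = 12
  side 3: 11 = 11
  side 4: 10 = 10
  side 5: 10 = 10
  side 6: 7 + 7 = 14
  side 7: 7 + 6 = 13
  side 8: 5 + 5 = 10
No arrangement into 7 tape sides stays within capacity, so 8 is optimal.

8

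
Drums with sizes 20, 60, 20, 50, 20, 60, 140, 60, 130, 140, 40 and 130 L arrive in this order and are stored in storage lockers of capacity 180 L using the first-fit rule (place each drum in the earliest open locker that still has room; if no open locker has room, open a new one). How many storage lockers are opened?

6

  20 → locker 1 (new)  [load 20/180]
  60 → locker 1  [load 80/180]
  20 → locker 1  [load 100/180]
  50 → locker 1  [load 150/180]
  20 → locker 1  [load 170/180]
  60 → locker 2 (new)  [load 60/180]
  140 → locker 3 (new)  [load 140/180]
  60 → locker 2  [load 120/180]
  130 → locker 4 (new)  [load 130/180]
  140 → locker 5 (new)  [load 140/180]
  40 → locker 2  [load 160/180]
  130 → locker 6 (new)  [load 130/180]
6 storage lockers opened.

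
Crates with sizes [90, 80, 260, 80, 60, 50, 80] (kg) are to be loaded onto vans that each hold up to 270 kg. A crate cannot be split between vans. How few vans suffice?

3

Total = 260 + 90 + 80 + 80 + 80 + 60 + 50 = 700 kg.
Lower bound: ⌈700/270⌉ = 3 vans.
A packing using 3 vans:
  van 1: 260 = 260
  van 2: 90 + 80 + 80 = 250
  van 3: 80 + 60 + 50 = 190
This matches the lower bound, so 3 is optimal.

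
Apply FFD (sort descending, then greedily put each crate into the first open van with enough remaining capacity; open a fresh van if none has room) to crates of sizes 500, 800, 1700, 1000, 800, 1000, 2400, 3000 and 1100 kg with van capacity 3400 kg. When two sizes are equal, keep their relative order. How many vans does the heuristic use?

Sorted descending: 3000, 2400, 1700, 1100, 1000, 1000, 800, 800, 500.
  3000 → van 1 (new)  [load 3000/3400]
  2400 → van 2 (new)  [load 2400/3400]
  1700 → van 3 (new)  [load 1700/3400]
  1100 → van 3  [load 2800/3400]
  1000 → van 2  [load 3400/3400]
  1000 → van 4 (new)  [load 1000/3400]
  800 → van 4  [load 1800/3400]
  800 → van 4  [load 2600/3400]
  500 → van 3  [load 3300/3400]
4 vans opened.

4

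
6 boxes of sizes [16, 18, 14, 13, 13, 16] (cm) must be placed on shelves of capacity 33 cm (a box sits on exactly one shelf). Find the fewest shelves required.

Total = 18 + 16 + 16 + 14 + 13 + 13 = 90 cm.
Lower bound: ⌈90/33⌉ = 3 shelves.
A packing using 3 shelves:
  shelf 1: 18 + 14 = 32
  shelf 2: 16 + 16 = 32
  shelf 3: 13 + 13 = 26
This matches the lower bound, so 3 is optimal.

3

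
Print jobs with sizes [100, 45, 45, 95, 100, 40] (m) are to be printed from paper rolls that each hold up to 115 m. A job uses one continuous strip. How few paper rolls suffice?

Total = 100 + 100 + 95 + 45 + 45 + 40 = 425 m.
Lower bound: ⌈425/115⌉ = 4 paper rolls.
A packing using 5 paper rolls:
  roll 1: 100 = 100
  roll 2: 100 = 100
  roll 3: 95 = 95
  roll 4: 45 + 45 = 90
  roll 5: 40 = 40
No arrangement into 4 paper rolls stays within capacity, so 5 is optimal.

5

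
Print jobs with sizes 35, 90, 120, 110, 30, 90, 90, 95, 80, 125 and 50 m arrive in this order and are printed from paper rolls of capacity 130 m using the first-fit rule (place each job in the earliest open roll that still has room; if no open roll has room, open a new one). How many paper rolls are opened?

8

  35 → roll 1 (new)  [load 35/130]
  90 → roll 1  [load 125/130]
  120 → roll 2 (new)  [load 120/130]
  110 → roll 3 (new)  [load 110/130]
  30 → roll 4 (new)  [load 30/130]
  90 → roll 4  [load 120/130]
  90 → roll 5 (new)  [load 90/130]
  95 → roll 6 (new)  [load 95/130]
  80 → roll 7 (new)  [load 80/130]
  125 → roll 8 (new)  [load 125/130]
  50 → roll 7  [load 130/130]
8 paper rolls opened.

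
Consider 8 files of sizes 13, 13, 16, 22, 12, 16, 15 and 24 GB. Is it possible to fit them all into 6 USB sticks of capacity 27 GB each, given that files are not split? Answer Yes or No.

A valid assignment using 6 USB sticks:
  USB stick 1: 24 = 24
  USB stick 2: 22 = 22
  USB stick 3: 16 = 16
  USB stick 4: 16 = 16
  USB stick 5: 15 + 12 = 27
  USB stick 6: 13 + 13 = 26
Every load is within 27 GB, so 6 USB sticks suffice.

Yes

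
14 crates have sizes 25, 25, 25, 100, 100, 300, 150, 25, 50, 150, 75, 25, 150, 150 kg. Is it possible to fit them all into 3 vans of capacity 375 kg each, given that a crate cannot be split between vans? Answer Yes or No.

No

Total = 1350 kg; ⌈1350/375⌉ = 4.
At least 4 vans are required, but only 3 are allowed.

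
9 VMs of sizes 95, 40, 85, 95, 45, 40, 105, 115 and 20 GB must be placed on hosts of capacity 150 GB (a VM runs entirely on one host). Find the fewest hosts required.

5

Total = 115 + 105 + 95 + 95 + 85 + 45 + 40 + 40 + 20 = 640 GB.
Lower bound: ⌈640/150⌉ = 5 hosts.
A packing using 5 hosts:
  host 1: 115 + 20 = 135
  host 2: 105 + 45 = 150
  host 3: 95 + 40 = 135
  host 4: 95 + 40 = 135
  host 5: 85 = 85
This matches the lower bound, so 5 is optimal.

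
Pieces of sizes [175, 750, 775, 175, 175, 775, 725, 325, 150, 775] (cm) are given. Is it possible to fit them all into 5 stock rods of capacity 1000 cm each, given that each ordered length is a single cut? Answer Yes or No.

No

Total = 4800 cm; ⌈4800/1000⌉ = 5.
The bound of 5 does not rule out 5, but exhaustive search shows no assignment into 5 stock rods of capacity 1000 cm exists — the minimum is 6.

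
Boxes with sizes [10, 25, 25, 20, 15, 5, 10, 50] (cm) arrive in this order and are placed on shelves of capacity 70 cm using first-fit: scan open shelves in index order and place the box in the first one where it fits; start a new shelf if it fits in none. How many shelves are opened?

3

  10 → shelf 1 (new)  [load 10/70]
  25 → shelf 1  [load 35/70]
  25 → shelf 1  [load 60/70]
  20 → shelf 2 (new)  [load 20/70]
  15 → shelf 2  [load 35/70]
  5 → shelf 1  [load 65/70]
  10 → shelf 2  [load 45/70]
  50 → shelf 3 (new)  [load 50/70]
3 shelves opened.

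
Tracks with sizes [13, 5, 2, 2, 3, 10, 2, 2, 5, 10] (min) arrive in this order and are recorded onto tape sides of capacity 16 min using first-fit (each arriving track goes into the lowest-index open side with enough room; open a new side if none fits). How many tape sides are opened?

  13 → side 1 (new)  [load 13/16]
  5 → side 2 (new)  [load 5/16]
  2 → side 1  [load 15/16]
  2 → side 2  [load 7/16]
  3 → side 2  [load 10/16]
  10 → side 3 (new)  [load 10/16]
  2 → side 2  [load 12/16]
  2 → side 2  [load 14/16]
  5 → side 3  [load 15/16]
  10 → side 4 (new)  [load 10/16]
4 tape sides opened.

4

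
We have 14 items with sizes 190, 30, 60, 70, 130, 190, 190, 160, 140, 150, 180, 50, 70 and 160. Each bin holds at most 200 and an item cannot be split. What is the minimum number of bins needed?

10

Total = 190 + 190 + 190 + 180 + 160 + 160 + 150 + 140 + 130 + 70 + 70 + 60 + 50 + 30 = 1770.
Lower bound: ⌈1770/200⌉ = 9 bins.
A packing using 10 bins:
  bin 1: 190 = 190
  bin 2: 190 = 190
  bin 3: 190 = 190
  bin 4: 180 = 180
  bin 5: 160 + 30 = 190
  bin 6: 160 = 160
  bin 7: 150 + 50 = 200
  bin 8: 140 + 60 = 200
  bin 9: 130 + 70 = 200
  bin 10: 70 = 70
No arrangement into 9 bins stays within capacity, so 10 is optimal.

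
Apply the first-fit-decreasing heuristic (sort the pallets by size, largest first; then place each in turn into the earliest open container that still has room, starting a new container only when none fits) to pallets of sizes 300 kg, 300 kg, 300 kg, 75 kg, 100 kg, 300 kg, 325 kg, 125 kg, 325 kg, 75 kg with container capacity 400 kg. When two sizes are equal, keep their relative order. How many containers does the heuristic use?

Sorted descending: 325, 325, 300, 300, 300, 300, 125, 100, 75, 75.
  325 → container 1 (new)  [load 325/400]
  325 → container 2 (new)  [load 325/400]
  300 → container 3 (new)  [load 300/400]
  300 → container 4 (new)  [load 300/400]
  300 → container 5 (new)  [load 300/400]
  300 → container 6 (new)  [load 300/400]
  125 → container 7 (new)  [load 125/400]
  100 → container 3  [load 400/400]
  75 → container 1  [load 400/400]
  75 → container 2  [load 400/400]
7 containers opened.

7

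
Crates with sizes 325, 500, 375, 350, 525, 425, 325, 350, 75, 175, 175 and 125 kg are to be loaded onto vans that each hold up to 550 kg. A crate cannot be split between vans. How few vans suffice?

Total = 525 + 500 + 425 + 375 + 350 + 350 + 325 + 325 + 175 + 175 + 125 + 75 = 3725 kg.
Lower bound: ⌈3725/550⌉ = 7 vans.
Also, 8 crates each exceed 275 kg, and no two of those can share a van, so at least 8 vans are needed.
A packing using 8 vans:
  van 1: 525 = 525
  van 2: 500 = 500
  van 3: 425 + 125 = 550
  van 4: 375 + 175 = 550
  van 5: 350 + 175 = 525
  van 6: 350 + 75 = 425
  van 7: 325 = 325
  van 8: 325 = 325
This matches the lower bound, so 8 is optimal.

8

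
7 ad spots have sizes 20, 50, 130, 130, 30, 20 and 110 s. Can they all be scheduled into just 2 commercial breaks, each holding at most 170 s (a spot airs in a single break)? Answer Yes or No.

Total = 490 s; ⌈490/170⌉ = 3.
At least 3 commercial breaks are required, but only 2 are allowed.

No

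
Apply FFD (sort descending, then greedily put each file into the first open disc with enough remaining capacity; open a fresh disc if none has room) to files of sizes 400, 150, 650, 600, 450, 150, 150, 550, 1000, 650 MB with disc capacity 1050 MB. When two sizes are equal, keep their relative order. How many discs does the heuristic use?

Sorted descending: 1000, 650, 650, 600, 550, 450, 400, 150, 150, 150.
  1000 → disc 1 (new)  [load 1000/1050]
  650 → disc 2 (new)  [load 650/1050]
  650 → disc 3 (new)  [load 650/1050]
  600 → disc 4 (new)  [load 600/1050]
  550 → disc 5 (new)  [load 550/1050]
  450 → disc 4  [load 1050/1050]
  400 → disc 2  [load 1050/1050]
  150 → disc 3  [load 800/1050]
  150 → disc 3  [load 950/1050]
  150 → disc 5  [load 700/1050]
5 discs opened.

5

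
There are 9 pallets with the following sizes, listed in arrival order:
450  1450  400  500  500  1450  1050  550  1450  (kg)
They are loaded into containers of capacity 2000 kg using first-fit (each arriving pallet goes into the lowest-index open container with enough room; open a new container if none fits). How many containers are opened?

  450 → container 1 (new)  [load 450/2000]
  1450 → container 1  [load 1900/2000]
  400 → container 2 (new)  [load 400/2000]
  500 → container 2  [load 900/2000]
  500 → container 2  [load 1400/2000]
  1450 → container 3 (new)  [load 1450/2000]
  1050 → container 4 (new)  [load 1050/2000]
  550 → container 2  [load 1950/2000]
  1450 → container 5 (new)  [load 1450/2000]
5 containers opened.

5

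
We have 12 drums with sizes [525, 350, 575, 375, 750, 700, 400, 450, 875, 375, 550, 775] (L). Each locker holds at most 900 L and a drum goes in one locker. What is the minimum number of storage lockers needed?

9

Total = 875 + 775 + 750 + 700 + 575 + 550 + 525 + 450 + 400 + 375 + 375 + 350 = 6700 L.
Lower bound: ⌈6700/900⌉ = 8 storage lockers.
A packing using 9 storage lockers:
  locker 1: 875 = 875
  locker 2: 775 = 775
  locker 3: 750 = 750
  locker 4: 700 = 700
  locker 5: 575 = 575
  locker 6: 550 + 350 = 900
  locker 7: 525 + 375 = 900
  locker 8: 450 + 400 = 850
  locker 9: 375 = 375
No arrangement into 8 storage lockers stays within capacity, so 9 is optimal.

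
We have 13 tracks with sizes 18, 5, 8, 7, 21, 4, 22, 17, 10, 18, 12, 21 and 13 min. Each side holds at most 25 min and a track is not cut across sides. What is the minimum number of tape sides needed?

Total = 22 + 21 + 21 + 18 + 18 + 17 + 13 + 12 + 10 + 8 + 7 + 5 + 4 = 176 min.
Lower bound: ⌈176/25⌉ = 8 tape sides.
A packing using 8 tape sides:
  side 1: 22 = 22
  side 2: 21 + 4 = 25
  side 3: 21 = 21
  side 4: 18 + 7 = 25
  side 5: 18 + 5 = 23
  side 6: 17 + 8 = 25
  side 7: 13 + 12 = 25
  side 8: 10 = 10
This matches the lower bound, so 8 is optimal.

8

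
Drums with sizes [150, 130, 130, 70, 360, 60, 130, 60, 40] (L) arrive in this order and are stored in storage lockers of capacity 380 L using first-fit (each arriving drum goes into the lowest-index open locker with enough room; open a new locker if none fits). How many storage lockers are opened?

  150 → locker 1 (new)  [load 150/380]
  130 → locker 1  [load 280/380]
  130 → locker 2 (new)  [load 130/380]
  70 → locker 1  [load 350/380]
  360 → locker 3 (new)  [load 360/380]
  60 → locker 2  [load 190/380]
  130 → locker 2  [load 320/380]
  60 → locker 2  [load 380/380]
  40 → locker 4 (new)  [load 40/380]
4 storage lockers opened.

4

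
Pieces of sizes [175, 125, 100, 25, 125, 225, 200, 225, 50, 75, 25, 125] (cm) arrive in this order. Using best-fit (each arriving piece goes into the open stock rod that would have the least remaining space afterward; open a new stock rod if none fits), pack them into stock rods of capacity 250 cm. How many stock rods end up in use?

6

  175 → stock rod 1 (new)  [load 175/250]
  125 → stock rod 2 (new)  [load 125/250]
  100 → stock rod 2  [load 225/250]
  25 → stock rod 2  [load 250/250]
  125 → stock rod 3 (new)  [load 125/250]
  225 → stock rod 4 (new)  [load 225/250]
  200 → stock rod 5 (new)  [load 200/250]
  225 → stock rod 6 (new)  [load 225/250]
  50 → stock rod 5  [load 250/250]
  75 → stock rod 1  [load 250/250]
  25 → stock rod 4  [load 250/250]
  125 → stock rod 3  [load 250/250]
6 stock rods opened.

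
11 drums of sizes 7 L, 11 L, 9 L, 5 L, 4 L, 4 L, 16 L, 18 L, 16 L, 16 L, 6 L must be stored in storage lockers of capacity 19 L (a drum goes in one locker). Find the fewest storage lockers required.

7

Total = 18 + 16 + 16 + 16 + 11 + 9 + 7 + 6 + 5 + 4 + 4 = 112 L.
Lower bound: ⌈112/19⌉ = 6 storage lockers.
A packing using 7 storage lockers:
  locker 1: 18 = 18
  locker 2: 16 = 16
  locker 3: 16 = 16
  locker 4: 16 = 16
  locker 5: 11 + 7 = 18
  locker 6: 9 + 6 + 4 = 19
  locker 7: 5 + 4 = 9
No arrangement into 6 storage lockers stays within capacity, so 7 is optimal.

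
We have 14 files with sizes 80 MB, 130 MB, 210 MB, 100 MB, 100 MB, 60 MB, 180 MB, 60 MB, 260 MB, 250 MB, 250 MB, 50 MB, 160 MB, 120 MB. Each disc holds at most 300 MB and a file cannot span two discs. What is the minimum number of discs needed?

8

Total = 260 + 250 + 250 + 210 + 180 + 160 + 130 + 120 + 100 + 100 + 80 + 60 + 60 + 50 = 2010 MB.
Lower bound: ⌈2010/300⌉ = 7 discs.
A packing using 8 discs:
  disc 1: 260 = 260
  disc 2: 250 + 50 = 300
  disc 3: 250 = 250
  disc 4: 210 + 80 = 290
  disc 5: 180 + 120 = 300
  disc 6: 160 + 130 = 290
  disc 7: 100 + 100 + 60 = 260
  disc 8: 60 = 60
No arrangement into 7 discs stays within capacity, so 8 is optimal.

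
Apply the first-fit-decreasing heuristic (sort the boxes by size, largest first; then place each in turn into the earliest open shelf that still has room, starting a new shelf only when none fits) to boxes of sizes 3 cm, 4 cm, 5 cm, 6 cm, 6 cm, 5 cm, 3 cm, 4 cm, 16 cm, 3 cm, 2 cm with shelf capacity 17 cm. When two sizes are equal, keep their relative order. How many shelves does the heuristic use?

4

Sorted descending: 16, 6, 6, 5, 5, 4, 4, 3, 3, 3, 2.
  16 → shelf 1 (new)  [load 16/17]
  6 → shelf 2 (new)  [load 6/17]
  6 → shelf 2  [load 12/17]
  5 → shelf 2  [load 17/17]
  5 → shelf 3 (new)  [load 5/17]
  4 → shelf 3  [load 9/17]
  4 → shelf 3  [load 13/17]
  3 → shelf 3  [load 16/17]
  3 → shelf 4 (new)  [load 3/17]
  3 → shelf 4  [load 6/17]
  2 → shelf 4  [load 8/17]
4 shelves opened.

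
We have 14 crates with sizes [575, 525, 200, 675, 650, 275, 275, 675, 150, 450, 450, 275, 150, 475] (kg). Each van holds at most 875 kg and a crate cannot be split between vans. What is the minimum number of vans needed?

Total = 675 + 675 + 650 + 575 + 525 + 475 + 450 + 450 + 275 + 275 + 275 + 200 + 150 + 150 = 5800 kg.
Lower bound: ⌈5800/875⌉ = 7 vans.
Also, 8 crates each exceed 875/2 kg, and no two of those can share a van, so at least 8 vans are needed.
A packing using 8 vans:
  van 1: 675 + 200 = 875
  van 2: 675 + 150 = 825
  van 3: 650 + 150 = 800
  van 4: 575 + 275 = 850
  van 5: 525 + 275 = 800
  van 6: 475 + 275 = 750
  van 7: 450 = 450
  van 8: 450 = 450
This matches the lower bound, so 8 is optimal.

8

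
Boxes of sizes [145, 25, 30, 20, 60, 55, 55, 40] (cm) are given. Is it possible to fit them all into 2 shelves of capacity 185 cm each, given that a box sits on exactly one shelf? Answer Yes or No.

No

Total = 430 cm; ⌈430/185⌉ = 3.
At least 3 shelves are required, but only 2 are allowed.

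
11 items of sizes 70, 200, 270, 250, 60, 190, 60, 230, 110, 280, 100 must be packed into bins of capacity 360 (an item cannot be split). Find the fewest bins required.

6

Total = 280 + 270 + 250 + 230 + 200 + 190 + 110 + 100 + 70 + 60 + 60 = 1820.
Lower bound: ⌈1820/360⌉ = 6 bins.
A packing using 6 bins:
  bin 1: 280 + 70 = 350
  bin 2: 270 + 60 = 330
  bin 3: 250 + 110 = 360
  bin 4: 230 + 100 = 330
  bin 5: 200 + 60 = 260
  bin 6: 190 = 190
This matches the lower bound, so 6 is optimal.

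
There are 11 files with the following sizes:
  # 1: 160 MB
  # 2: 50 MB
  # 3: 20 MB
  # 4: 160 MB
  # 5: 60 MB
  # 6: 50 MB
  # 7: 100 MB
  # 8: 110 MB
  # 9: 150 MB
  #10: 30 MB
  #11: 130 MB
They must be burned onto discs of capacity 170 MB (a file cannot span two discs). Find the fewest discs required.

7

Total = 160 + 160 + 150 + 130 + 110 + 100 + 60 + 50 + 50 + 30 + 20 = 1020 MB.
Lower bound: ⌈1020/170⌉ = 6 discs.
A packing using 7 discs:
  disc 1: 160 = 160
  disc 2: 160 = 160
  disc 3: 150 + 20 = 170
  disc 4: 130 + 30 = 160
  disc 5: 110 + 60 = 170
  disc 6: 100 + 50 = 150
  disc 7: 50 = 50
No arrangement into 6 discs stays within capacity, so 7 is optimal.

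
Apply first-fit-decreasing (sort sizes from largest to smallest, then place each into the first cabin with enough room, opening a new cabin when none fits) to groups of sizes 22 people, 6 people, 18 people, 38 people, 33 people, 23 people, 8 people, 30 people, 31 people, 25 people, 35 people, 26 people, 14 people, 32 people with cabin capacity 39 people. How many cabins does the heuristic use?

11

Sorted descending: 38, 35, 33, 32, 31, 30, 26, 25, 23, 22, 18, 14, 8, 6.
  38 → cabin 1 (new)  [load 38/39]
  35 → cabin 2 (new)  [load 35/39]
  33 → cabin 3 (new)  [load 33/39]
  32 → cabin 4 (new)  [load 32/39]
  31 → cabin 5 (new)  [load 31/39]
  30 → cabin 6 (new)  [load 30/39]
  26 → cabin 7 (new)  [load 26/39]
  25 → cabin 8 (new)  [load 25/39]
  23 → cabin 9 (new)  [load 23/39]
  22 → cabin 10 (new)  [load 22/39]
  18 → cabin 11 (new)  [load 18/39]
  14 → cabin 8  [load 39/39]
  8 → cabin 5  [load 39/39]
  6 → cabin 3  [load 39/39]
11 cabins opened.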